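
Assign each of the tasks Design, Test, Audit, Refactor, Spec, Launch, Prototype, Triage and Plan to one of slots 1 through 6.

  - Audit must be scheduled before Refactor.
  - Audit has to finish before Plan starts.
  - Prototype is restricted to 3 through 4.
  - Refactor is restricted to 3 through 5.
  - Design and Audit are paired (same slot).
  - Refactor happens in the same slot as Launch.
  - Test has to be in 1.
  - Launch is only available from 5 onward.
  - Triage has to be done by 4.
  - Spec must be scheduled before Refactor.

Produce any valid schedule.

Prototype -> 3; Plan -> 2; Launch -> 5; Design -> 1; Spec -> 1; Triage -> 1; Audit -> 1; Test -> 1; Refactor -> 5

Checking: Spec(1) before Refactor(5); Audit(1) before Plan(2); Audit(1) before Refactor(5); Refactor = Launch = 5; Design = Audit = 1; Prototype=3 in [3,4]; Launch=5 in [5,6]; Test=1 in [1,1]; Refactor=5 in [3,5]; Triage=1 in [1,4].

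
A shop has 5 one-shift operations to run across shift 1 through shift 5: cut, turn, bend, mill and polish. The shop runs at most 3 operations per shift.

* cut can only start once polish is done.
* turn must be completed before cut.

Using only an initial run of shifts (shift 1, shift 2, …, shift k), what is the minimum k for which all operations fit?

2

The precedence chain requires at least 2 distinct shifts.
With at most 3 per shift and 5 operations, at least 2 shifts are needed.
2 works (last occupied shift: shift 2): for example turn -> shift 1, cut -> shift 2, bend -> shift 1, polish -> shift 1, mill -> shift 2.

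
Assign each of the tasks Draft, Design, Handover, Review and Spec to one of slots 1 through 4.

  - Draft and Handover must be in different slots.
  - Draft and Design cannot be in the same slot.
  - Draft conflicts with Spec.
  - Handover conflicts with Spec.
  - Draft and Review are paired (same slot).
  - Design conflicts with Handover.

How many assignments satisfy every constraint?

48

Splitting on Draft: it can be 1 (12), 2 (12), 3 (12), 4 (12). Listing each branch's schedules as (Design, Handover, Review, Spec):
Draft=1: (2,3,1,2) (2,3,1,4) (2,4,1,2) (2,4,1,3) (3,2,1,3) (3,2,1,4) (3,4,1,2) (3,4,1,3) (4,2,1,3) (4,2,1,4) (4,3,1,2) (4,3,1,4) — 12.
Draft=2: (1,3,2,1) (1,3,2,4) (1,4,2,1) (1,4,2,3) (3,1,2,3) (3,1,2,4) (3,4,2,1) (3,4,2,3) (4,1,2,3) (4,1,2,4) (4,3,2,1) (4,3,2,4) — 12.
Draft=3: (1,2,3,1) (1,2,3,4) (1,4,3,1) (1,4,3,2) (2,1,3,2) (2,1,3,4) (2,4,3,1) (2,4,3,2) (4,1,3,2) (4,1,3,4) (4,2,3,1) (4,2,3,4) — 12.
Draft=4: (1,2,4,1) (1,2,4,3) (1,3,4,1) (1,3,4,2) (2,1,4,2) (2,1,4,3) (2,3,4,1) (2,3,4,2) (3,1,4,2) (3,1,4,3) (3,2,4,1) (3,2,4,3) — 12.
Summing: 12 + 12 + 12 + 12 = 48.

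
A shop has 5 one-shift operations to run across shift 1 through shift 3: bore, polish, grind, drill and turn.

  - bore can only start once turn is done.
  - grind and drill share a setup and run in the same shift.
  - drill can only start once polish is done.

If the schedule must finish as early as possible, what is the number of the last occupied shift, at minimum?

The precedence chain requires at least 2 distinct shifts.
2 works (last occupied shift: shift 2): for example drill in shift 2, polish in shift 1, bore in shift 2, grind in shift 2, turn in shift 1.

shift 2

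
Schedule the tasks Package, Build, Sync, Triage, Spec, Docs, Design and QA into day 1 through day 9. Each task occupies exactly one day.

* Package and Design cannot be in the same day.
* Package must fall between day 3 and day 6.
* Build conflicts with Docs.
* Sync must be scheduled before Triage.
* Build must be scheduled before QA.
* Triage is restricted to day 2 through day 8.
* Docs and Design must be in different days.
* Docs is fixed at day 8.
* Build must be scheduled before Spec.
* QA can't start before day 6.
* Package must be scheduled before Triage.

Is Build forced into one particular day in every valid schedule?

Build can be day 1 (e.g. Spec in day 2, Triage in day 4, QA in day 6, Build in day 1, Design in day 1, Docs in day 8, Sync in day 1, Package in day 3) or day 2 (e.g. Sync=day 1, Package=day 3, Spec=day 3, Design=day 1, Docs=day 8, Triage=day 4, Build=day 2, QA=day 6).

No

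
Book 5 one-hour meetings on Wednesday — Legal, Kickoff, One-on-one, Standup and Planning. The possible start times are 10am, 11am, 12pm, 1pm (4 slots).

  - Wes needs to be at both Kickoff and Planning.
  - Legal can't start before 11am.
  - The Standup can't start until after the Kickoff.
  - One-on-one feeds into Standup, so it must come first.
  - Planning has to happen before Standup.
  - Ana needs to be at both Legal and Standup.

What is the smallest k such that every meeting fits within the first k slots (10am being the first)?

The precedence chain requires at least 2 distinct slots.
Could 2 slots be enough, i.e. nothing placed later than 11am? No: Standup must come after Kickoff (at 10am or later) → {11am}; Kickoff must come before Standup (at 11am or earlier) → {10am}; Planning must come before Standup (at 11am or earlier) → {10am}; Planning can't share with Kickoff (10am) → nothing is left.
So 2 slots is not enough.
3 works (last occupied slot: 12pm): for example Planning in 11am; Kickoff in 10am; Standup in 12pm; Legal in 11am; One-on-one in 10am.

3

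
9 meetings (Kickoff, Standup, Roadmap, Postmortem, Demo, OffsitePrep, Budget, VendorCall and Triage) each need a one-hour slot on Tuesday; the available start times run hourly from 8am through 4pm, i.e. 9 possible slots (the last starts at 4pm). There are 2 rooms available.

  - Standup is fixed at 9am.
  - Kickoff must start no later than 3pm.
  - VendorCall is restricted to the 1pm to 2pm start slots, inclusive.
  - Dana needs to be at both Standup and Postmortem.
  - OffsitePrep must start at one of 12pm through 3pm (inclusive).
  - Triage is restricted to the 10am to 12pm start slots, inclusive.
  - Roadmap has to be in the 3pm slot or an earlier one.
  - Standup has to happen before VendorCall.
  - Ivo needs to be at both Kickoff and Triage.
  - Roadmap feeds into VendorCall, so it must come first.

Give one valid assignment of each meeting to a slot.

Budget in 11am, Kickoff in 8am, Standup in 9am, Triage in 10am, Demo in 9am, Roadmap in 8am, Postmortem in 10am, VendorCall in 1pm, OffsitePrep in 12pm

Checking: Standup(9am) before VendorCall(1pm); Roadmap(8am) before VendorCall(1pm); Kickoff(8am) != Triage(10am); Standup(9am) != Postmortem(10am); Roadmap=8am in [8am,3pm]; Kickoff=8am in [8am,3pm]; Triage=10am in [10am,12pm]; VendorCall=1pm in [1pm,2pm]; Standup=9am in [9am,9am]; OffsitePrep=12pm in [12pm,3pm]; max 2 per slot (cap 2).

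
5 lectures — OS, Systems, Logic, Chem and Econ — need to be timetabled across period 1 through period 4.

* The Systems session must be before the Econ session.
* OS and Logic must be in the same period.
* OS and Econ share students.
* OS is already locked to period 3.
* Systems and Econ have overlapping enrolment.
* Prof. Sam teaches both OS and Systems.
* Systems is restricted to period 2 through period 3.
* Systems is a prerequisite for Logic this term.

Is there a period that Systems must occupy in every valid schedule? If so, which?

Systems's window is period 2–period 3.
OS is fixed at period 3, and Systems can't share a period with OS.
So Systems must be period 2.

period 2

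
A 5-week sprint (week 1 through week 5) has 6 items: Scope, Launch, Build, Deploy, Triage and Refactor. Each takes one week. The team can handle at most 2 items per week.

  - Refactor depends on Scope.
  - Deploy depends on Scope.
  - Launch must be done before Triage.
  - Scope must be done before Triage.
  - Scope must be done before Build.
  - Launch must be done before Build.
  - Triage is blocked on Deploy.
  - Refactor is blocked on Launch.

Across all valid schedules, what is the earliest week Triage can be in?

Precedence pushes Triage to at least week 3.
Triage at week 3 is achievable: Triage in week 3, Scope in week 1, Deploy in week 2, Launch in week 1, Refactor in week 3, Build in week 2.

week 3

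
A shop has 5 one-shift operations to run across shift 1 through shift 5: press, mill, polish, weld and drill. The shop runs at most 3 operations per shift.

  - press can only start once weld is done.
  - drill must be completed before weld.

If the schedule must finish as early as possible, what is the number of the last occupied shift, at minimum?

The precedence chain requires at least 3 distinct shifts.
With at most 3 per shift and 5 operations, at least 2 shifts are needed.
3 works (last occupied shift: shift 3): for example drill -> shift 1; press -> shift 3; mill -> shift 1; weld -> shift 2; polish -> shift 1.

3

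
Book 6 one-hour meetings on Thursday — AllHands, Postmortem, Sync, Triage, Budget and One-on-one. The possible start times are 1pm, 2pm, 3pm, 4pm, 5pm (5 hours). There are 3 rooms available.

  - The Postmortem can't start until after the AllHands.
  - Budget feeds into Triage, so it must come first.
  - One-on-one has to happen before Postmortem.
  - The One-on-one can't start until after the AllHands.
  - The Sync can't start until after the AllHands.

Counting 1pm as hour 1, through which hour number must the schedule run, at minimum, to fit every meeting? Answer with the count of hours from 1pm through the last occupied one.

The precedence chain requires at least 3 distinct hours.
With at most 3 per hour and 6 meetings, at least 2 hours are needed.
3 works (last occupied hour: 3pm): for example Budget -> 1pm, Sync -> 2pm, Triage -> 2pm, One-on-one -> 2pm, Postmortem -> 3pm, AllHands -> 1pm.

3 hours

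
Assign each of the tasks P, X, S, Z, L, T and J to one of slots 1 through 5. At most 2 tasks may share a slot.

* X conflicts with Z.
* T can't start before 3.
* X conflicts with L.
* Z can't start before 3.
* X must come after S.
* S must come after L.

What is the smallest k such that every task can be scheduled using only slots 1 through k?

4 slots

The precedence chain requires at least 3 distinct slots.
With at most 2 per slot and 7 tasks, at least 4 slots are needed.
4 works (last occupied slot: 4): for example Z=3; T=3; L=1; J=2; S=2; P=1; X=4.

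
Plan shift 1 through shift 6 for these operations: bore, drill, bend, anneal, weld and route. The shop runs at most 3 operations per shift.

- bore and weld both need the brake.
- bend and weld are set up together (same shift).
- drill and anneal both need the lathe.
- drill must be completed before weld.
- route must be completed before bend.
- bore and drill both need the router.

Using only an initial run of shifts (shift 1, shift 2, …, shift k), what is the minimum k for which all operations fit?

3

The precedence chain requires at least 2 distinct shifts.
With at most 3 per shift and 6 operations, at least 2 shifts are needed.
Could 2 shifts be enough, i.e. nothing placed later than shift 2? No: weld must come after drill (at shift 1 or later) → {shift 2}; drill must come before weld (at shift 2 or earlier) → {shift 1}; bore can't share with drill (shift 1) → {shift 2}; weld can't share with bore (shift 2) → nothing is left.
So 2 shifts is not enough.
3 works (last occupied shift: shift 3): for example bore=shift 3, bend=shift 2, drill=shift 1, route=shift 1, weld=shift 2, anneal=shift 2.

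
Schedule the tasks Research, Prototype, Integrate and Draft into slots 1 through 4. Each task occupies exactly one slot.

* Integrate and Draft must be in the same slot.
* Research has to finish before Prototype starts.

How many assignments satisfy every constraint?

24

Splitting on Research: it can be 1 (12), 2 (8), 3 (4). Listing each branch's schedules as (Prototype, Integrate, Draft):
Research=1: (2,1,1) (2,2,2) (2,3,3) (2,4,4) (3,1,1) (3,2,2) (3,3,3) (3,4,4) (4,1,1) (4,2,2) (4,3,3) (4,4,4) — 12.
Research=2: (3,1,1) (3,2,2) (3,3,3) (3,4,4) (4,1,1) (4,2,2) (4,3,3) (4,4,4) — 8.
Research=3: (4,1,1) (4,2,2) (4,3,3) (4,4,4) — 4.
Summing: 12 + 8 + 4 = 24.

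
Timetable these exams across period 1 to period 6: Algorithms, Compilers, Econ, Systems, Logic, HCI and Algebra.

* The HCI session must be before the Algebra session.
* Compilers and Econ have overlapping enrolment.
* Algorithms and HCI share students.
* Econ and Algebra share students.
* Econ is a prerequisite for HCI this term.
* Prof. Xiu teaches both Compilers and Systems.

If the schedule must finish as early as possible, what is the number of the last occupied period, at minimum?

The precedence chain requires at least 3 distinct periods.
3 works (last occupied period: period 3): for example Algorithms=period 1; Logic=period 1; Systems=period 1; Compilers=period 2; Algebra=period 3; HCI=period 2; Econ=period 1.

period 3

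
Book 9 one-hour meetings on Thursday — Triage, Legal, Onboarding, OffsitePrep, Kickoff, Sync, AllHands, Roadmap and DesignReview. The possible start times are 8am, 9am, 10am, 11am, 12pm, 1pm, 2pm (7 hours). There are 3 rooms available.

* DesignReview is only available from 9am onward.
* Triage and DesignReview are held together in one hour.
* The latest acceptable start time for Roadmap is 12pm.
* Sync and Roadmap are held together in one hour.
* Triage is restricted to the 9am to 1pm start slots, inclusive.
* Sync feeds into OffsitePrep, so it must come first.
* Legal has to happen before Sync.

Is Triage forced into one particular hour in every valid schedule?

No

Triage can be 9am (e.g. OffsitePrep=11am; DesignReview=9am; Roadmap=10am; Legal=8am; Sync=10am; Onboarding=8am; AllHands=9am; Kickoff=8am; Triage=9am) or 10am (e.g. Onboarding -> 8am; Kickoff -> 8am; OffsitePrep -> 10am; Legal -> 8am; Roadmap -> 9am; Triage -> 10am; Sync -> 9am; DesignReview -> 10am; AllHands -> 9am).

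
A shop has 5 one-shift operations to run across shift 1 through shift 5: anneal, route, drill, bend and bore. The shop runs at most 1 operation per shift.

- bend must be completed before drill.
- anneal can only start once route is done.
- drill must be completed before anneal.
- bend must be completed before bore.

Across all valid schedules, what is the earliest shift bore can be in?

shift 2

Precedence pushes bore to at least shift 2.
bore at shift 2 is achievable: drill in shift 3; bore in shift 2; bend in shift 1; route in shift 4; anneal in shift 5.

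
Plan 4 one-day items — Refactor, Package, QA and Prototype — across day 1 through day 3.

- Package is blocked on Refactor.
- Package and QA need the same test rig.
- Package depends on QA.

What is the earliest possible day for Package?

Precedence pushes Package to at least day 2.
Package at day 2 is achievable: Refactor in day 1; QA in day 1; Package in day 2; Prototype in day 1.

day 2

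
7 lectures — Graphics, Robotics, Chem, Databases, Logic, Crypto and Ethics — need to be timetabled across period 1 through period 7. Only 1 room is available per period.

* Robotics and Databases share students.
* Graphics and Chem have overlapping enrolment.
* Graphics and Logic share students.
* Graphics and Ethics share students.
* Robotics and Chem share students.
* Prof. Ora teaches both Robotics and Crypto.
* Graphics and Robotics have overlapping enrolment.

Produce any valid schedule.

Databases=period 4; Robotics=period 2; Ethics=period 7; Crypto=period 6; Chem=period 3; Graphics=period 1; Logic=period 5

Checking: Robotics(period 2) != Databases(period 4); Graphics(period 1) != Chem(period 3); Graphics(period 1) != Logic(period 5); Robotics(period 2) != Chem(period 3); Graphics(period 1) != Ethics(period 7); Graphics(period 1) != Robotics(period 2); Robotics(period 2) != Crypto(period 6); max 1 per period (cap 1).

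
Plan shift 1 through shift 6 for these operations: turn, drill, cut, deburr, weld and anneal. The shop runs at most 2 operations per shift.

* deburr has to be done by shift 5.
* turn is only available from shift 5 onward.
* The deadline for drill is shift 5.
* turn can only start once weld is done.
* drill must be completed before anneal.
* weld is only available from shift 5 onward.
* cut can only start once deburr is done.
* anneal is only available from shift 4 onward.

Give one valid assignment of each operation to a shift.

cut in shift 2; drill in shift 1; deburr in shift 1; weld in shift 5; turn in shift 6; anneal in shift 4

Checking: deburr(shift 1) before cut(shift 2); weld(shift 5) before turn(shift 6); drill(shift 1) before anneal(shift 4); deburr=shift 1 in [shift 1,shift 5]; drill=shift 1 in [shift 1,shift 5]; weld=shift 5 in [shift 5,shift 6]; anneal=shift 4 in [shift 4,shift 6]; turn=shift 6 in [shift 5,shift 6]; max 2 per shift (cap 2).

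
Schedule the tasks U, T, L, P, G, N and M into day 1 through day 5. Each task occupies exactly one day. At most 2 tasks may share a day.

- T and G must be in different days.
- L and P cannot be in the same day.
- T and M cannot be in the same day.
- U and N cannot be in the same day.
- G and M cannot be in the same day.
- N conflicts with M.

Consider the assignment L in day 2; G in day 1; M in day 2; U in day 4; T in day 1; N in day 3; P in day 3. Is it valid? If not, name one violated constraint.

No. T and G must be in different days is not satisfied.

T and M cannot be in the same day — holds.
At most 2 tasks may share a day — holds.
G and M cannot be in the same day — holds.
T and G must be in different days — violated.
U and N cannot be in the same day — holds.
L and P cannot be in the same day — holds.
N conflicts with M — holds.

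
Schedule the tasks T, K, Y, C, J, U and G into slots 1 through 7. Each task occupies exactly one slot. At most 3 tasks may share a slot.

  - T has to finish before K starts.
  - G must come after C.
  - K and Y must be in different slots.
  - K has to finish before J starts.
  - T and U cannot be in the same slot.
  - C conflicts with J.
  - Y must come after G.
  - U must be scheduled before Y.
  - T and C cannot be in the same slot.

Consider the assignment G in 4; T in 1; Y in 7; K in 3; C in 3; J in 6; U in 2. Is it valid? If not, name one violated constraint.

T and U cannot be in the same slot — holds.
K and Y must be in different slots — holds.
G must come after C — holds.
T and C cannot be in the same slot — holds.
K has to finish before J starts — holds.
T has to finish before K starts — holds.
C conflicts with J — holds.
U must be scheduled before Y — holds.
At most 3 tasks may share a slot — holds.
Y must come after G — holds.

Yes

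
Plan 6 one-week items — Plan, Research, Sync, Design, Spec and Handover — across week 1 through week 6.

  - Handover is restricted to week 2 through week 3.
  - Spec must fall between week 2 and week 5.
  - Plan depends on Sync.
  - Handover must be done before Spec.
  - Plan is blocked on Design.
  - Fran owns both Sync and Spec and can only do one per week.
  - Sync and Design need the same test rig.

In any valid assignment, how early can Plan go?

Precedence pushes Plan to at least week 2.
Plan at week 3 is achievable: Design in week 2, Spec in week 3, Handover in week 2, Plan in week 3, Research in week 1, Sync in week 1.
Nothing earlier works — the conflict constraints rule out every week before week 3.

week 3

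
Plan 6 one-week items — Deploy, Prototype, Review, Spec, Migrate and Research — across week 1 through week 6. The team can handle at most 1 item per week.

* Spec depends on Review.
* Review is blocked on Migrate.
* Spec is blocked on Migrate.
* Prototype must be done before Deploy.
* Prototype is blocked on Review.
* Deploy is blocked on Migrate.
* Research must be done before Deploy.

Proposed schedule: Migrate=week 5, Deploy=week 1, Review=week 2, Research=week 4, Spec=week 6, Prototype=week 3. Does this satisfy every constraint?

Review is blocked on Migrate — violated.
Prototype must be done before Deploy — violated.
Spec is blocked on Migrate — holds.
Spec depends on Review — holds.
The team can handle at most 1 item per week — holds.
Deploy is blocked on Migrate — violated.
Prototype is blocked on Review — holds.
Research must be done before Deploy — violated.

No. Deploy is blocked on Migrate is not satisfied.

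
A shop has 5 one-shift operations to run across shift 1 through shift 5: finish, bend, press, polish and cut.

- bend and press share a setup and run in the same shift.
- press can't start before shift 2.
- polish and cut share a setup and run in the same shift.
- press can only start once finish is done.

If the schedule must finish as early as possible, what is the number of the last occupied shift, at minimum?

The precedence chain requires at least 2 distinct shifts.
2 works (last occupied shift: shift 2): for example finish=shift 1, polish=shift 1, cut=shift 1, bend=shift 2, press=shift 2.

shift 2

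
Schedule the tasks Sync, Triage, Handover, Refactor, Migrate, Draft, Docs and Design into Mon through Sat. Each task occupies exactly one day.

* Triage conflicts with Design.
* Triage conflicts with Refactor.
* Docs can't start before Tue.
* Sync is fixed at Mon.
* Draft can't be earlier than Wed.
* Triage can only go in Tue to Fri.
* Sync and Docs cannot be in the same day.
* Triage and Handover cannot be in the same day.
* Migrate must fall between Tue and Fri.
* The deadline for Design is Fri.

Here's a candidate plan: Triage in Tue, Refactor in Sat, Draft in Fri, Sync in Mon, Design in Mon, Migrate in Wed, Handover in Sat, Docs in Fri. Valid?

Migrate must fall between Tue and Fri — holds.
Triage conflicts with Design — holds.
Docs can't start before Tue — holds.
Sync and Docs cannot be in the same day — holds.
Triage conflicts with Refactor — holds.
Sync is fixed at Mon — holds.
Triage and Handover cannot be in the same day — holds.
The deadline for Design is Fri — holds.
Triage can only go in Tue to Fri — holds.
Draft can't be earlier than Wed — holds.

Valid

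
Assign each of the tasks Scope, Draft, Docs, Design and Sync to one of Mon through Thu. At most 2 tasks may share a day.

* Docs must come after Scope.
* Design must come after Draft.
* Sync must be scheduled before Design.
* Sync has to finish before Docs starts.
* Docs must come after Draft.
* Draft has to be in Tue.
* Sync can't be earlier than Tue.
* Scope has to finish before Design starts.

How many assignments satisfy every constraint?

Splitting on Scope: it can be Mon (5), Tue (1), Wed (2). Listing each branch's schedules as (Draft, Docs, Design, Sync):
Scope=Mon: (Tue,Wed,Wed,Tue) (Tue,Wed,Thu,Tue) (Tue,Thu,Wed,Tue) (Tue,Thu,Thu,Tue) (Tue,Thu,Thu,Wed) — 5.
Scope=Tue: (Tue,Thu,Thu,Wed) — 1.
Scope=Wed: (Tue,Thu,Thu,Tue) (Tue,Thu,Thu,Wed) — 2.
Summing: 5 + 1 + 2 = 8.

8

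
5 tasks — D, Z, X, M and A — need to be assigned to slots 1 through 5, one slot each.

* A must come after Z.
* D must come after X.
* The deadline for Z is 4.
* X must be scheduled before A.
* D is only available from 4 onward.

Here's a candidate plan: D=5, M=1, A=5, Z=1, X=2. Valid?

Valid

D must come after X — holds.
A must come after Z — holds.
D is only available from 4 onward — holds.
X must be scheduled before A — holds.
The deadline for Z is 4 — holds.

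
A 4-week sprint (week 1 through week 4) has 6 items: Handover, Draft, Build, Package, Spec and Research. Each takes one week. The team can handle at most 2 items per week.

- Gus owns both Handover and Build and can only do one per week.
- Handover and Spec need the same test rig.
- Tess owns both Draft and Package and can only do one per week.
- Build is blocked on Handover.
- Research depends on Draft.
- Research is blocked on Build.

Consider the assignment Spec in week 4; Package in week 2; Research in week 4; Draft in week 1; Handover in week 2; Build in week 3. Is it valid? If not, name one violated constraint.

Valid

Build is blocked on Handover — holds.
The team can handle at most 2 items per week — holds.
Handover and Spec need the same test rig — holds.
Research depends on Draft — holds.
Research is blocked on Build — holds.
Gus owns both Handover and Build and can only do one per week — holds.
Tess owns both Draft and Package and can only do one per week — holds.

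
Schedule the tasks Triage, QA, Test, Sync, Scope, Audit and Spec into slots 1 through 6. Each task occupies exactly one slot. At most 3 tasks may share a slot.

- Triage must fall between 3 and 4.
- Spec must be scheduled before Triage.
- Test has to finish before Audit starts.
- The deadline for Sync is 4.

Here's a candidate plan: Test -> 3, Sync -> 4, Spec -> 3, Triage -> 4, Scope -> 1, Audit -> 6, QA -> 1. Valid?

Yes, all constraints hold

At most 3 tasks may share a slot — holds.
Triage must fall between 3 and 4 — holds.
Spec must be scheduled before Triage — holds.
Test has to finish before Audit starts — holds.
The deadline for Sync is 4 — holds.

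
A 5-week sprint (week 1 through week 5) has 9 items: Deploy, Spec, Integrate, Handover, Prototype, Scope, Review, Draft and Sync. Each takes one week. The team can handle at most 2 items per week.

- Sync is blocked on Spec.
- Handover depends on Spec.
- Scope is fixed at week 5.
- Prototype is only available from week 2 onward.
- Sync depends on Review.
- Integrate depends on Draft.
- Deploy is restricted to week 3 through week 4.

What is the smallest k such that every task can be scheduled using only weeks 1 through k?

The precedence chain requires at least 2 distinct weeks.
With at most 2 per week and 9 tasks, at least 5 weeks are needed.
Scope can't be placed before week 5, so the schedule must run through at least week 5.
5 works (last occupied week: week 5): for example Integrate=week 4, Handover=week 4, Spec=week 1, Draft=week 3, Review=week 1, Prototype=week 2, Sync=week 2, Scope=week 5, Deploy=week 3.

5 weeks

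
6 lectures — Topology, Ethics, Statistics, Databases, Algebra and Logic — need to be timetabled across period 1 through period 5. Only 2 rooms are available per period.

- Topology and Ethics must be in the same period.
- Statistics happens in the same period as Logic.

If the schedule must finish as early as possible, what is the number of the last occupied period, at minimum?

3

With at most 2 per period and 6 lectures, at least 3 periods are needed.
3 works (last occupied period: period 3): for example Databases -> period 3; Logic -> period 2; Topology -> period 1; Ethics -> period 1; Algebra -> period 3; Statistics -> period 2.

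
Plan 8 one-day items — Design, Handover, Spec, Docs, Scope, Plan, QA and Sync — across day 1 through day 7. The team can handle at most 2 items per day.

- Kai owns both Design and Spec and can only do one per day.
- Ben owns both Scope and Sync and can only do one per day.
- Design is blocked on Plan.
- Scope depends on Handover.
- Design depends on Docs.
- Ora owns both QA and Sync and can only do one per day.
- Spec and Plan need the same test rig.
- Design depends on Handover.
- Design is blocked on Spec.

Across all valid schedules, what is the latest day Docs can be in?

Downstream work caps Docs at day 6.
Docs at day 6 is achievable: Design -> day 7; Sync -> day 4; Docs -> day 6; Plan -> day 2; Spec -> day 1; QA -> day 3; Scope -> day 2; Handover -> day 1.

day 6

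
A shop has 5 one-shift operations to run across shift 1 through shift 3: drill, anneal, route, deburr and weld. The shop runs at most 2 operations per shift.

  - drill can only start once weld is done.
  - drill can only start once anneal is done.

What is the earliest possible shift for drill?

shift 2

Precedence pushes drill to at least shift 2.
drill at shift 2 is achievable: route -> shift 2; drill -> shift 2; deburr -> shift 3; anneal -> shift 1; weld -> shift 1.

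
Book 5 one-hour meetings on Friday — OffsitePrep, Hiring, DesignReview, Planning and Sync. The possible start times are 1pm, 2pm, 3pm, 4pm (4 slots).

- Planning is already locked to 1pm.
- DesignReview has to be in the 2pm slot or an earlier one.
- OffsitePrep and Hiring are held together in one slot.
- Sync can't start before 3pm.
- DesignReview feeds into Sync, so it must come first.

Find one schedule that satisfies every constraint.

Planning -> 1pm, DesignReview -> 1pm, Sync -> 3pm, Hiring -> 1pm, OffsitePrep -> 1pm

Checking: DesignReview(1pm) before Sync(3pm); OffsitePrep = Hiring = 1pm; Planning=1pm in [1pm,1pm]; Sync=3pm in [3pm,4pm]; DesignReview=1pm in [1pm,2pm].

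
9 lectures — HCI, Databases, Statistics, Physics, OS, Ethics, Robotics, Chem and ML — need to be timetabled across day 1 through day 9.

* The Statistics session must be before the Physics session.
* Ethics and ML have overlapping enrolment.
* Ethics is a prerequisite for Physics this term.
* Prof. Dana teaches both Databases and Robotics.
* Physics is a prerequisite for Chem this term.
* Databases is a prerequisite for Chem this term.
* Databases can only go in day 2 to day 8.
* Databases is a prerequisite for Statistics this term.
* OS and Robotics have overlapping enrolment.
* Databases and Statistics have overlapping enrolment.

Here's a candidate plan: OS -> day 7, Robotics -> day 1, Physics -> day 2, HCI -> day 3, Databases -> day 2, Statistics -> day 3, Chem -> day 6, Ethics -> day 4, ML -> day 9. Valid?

Ethics and ML have overlapping enrolment — holds.
OS and Robotics have overlapping enrolment — holds.
Ethics is a prerequisite for Physics this term — violated.
Prof. Dana teaches both Databases and Robotics — holds.
Databases and Statistics have overlapping enrolment — holds.
Physics is a prerequisite for Chem this term — holds.
The Statistics session must be before the Physics session — violated.
Databases is a prerequisite for Chem this term — holds.
Databases is a prerequisite for Statistics this term — holds.
Databases can only go in day 2 to day 8 — holds.

Invalid. Ethics is a prerequisite for Physics this term.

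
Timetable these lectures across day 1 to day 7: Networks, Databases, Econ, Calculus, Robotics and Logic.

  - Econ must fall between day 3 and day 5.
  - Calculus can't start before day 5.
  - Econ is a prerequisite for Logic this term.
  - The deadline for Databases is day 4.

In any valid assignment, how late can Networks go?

Networks at day 7 is achievable: Econ in day 3; Logic in day 4; Databases in day 1; Networks in day 7; Robotics in day 1; Calculus in day 5.

day 7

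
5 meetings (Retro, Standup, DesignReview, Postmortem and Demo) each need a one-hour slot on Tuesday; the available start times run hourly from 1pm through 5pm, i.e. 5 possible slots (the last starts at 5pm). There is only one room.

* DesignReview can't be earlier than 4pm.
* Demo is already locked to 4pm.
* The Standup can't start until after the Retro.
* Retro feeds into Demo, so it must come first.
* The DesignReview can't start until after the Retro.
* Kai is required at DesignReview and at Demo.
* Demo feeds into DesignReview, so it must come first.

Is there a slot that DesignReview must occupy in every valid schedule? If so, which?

5pm

DesignReview's window is 4pm–5pm.
Demo is fixed at 4pm, and DesignReview can't share a slot with Demo.
So DesignReview must be 5pm.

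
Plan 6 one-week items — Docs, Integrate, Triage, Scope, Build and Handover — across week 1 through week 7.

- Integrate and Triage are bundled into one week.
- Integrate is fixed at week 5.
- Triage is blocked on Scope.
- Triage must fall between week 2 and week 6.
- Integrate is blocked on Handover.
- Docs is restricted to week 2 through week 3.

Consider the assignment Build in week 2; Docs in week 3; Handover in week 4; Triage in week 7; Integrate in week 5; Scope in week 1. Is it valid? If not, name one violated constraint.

No. Integrate and Triage are bundled into one week is not satisfied.

Integrate is fixed at week 5 — holds.
Docs is restricted to week 2 through week 3 — holds.
Integrate is blocked on Handover — holds.
Triage is blocked on Scope — holds.
Integrate and Triage are bundled into one week — violated.
Triage must fall between week 2 and week 6 — violated.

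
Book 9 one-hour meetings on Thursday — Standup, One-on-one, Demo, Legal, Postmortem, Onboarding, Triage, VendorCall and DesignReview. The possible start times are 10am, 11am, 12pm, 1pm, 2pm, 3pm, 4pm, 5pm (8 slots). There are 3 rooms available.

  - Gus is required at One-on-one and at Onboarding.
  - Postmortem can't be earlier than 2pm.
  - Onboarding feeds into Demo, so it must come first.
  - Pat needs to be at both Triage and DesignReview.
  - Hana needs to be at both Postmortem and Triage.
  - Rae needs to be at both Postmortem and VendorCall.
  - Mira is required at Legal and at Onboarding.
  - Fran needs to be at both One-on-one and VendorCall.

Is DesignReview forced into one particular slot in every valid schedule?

No

DesignReview can be 10am (e.g. Legal in 11am, Postmortem in 2pm, DesignReview in 10am, One-on-one in 11am, Demo in 11am, VendorCall in 12pm, Standup in 10am, Onboarding in 10am, Triage in 12pm) or 11am (e.g. VendorCall -> 12pm; Standup -> 10am; DesignReview -> 11am; Triage -> 10am; Postmortem -> 2pm; Demo -> 11am; One-on-one -> 11am; Onboarding -> 10am; Legal -> 12pm).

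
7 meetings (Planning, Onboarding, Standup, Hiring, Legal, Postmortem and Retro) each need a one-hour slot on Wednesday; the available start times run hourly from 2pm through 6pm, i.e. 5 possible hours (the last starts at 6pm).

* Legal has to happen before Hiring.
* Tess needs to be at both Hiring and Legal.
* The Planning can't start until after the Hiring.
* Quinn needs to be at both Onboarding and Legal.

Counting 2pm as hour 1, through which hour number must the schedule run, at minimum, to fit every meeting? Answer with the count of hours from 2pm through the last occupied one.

3 hours

The precedence chain requires at least 3 distinct hours.
3 works (last occupied hour: 4pm): for example Onboarding in 3pm; Retro in 2pm; Postmortem in 2pm; Hiring in 3pm; Standup in 2pm; Planning in 4pm; Legal in 2pm.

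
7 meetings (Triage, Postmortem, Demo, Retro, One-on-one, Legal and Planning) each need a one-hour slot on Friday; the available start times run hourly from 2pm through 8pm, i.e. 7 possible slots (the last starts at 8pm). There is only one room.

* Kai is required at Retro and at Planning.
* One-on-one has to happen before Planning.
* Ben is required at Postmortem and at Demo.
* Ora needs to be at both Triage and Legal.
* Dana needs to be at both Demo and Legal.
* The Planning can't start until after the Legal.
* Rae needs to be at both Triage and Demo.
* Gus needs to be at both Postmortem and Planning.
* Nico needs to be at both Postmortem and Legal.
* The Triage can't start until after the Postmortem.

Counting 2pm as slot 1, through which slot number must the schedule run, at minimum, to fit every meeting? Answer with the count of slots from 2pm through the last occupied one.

7

The precedence chain requires at least 2 distinct slots.
With at most 1 per slot and 7 meetings, at least 7 slots are needed.
7 works (last occupied slot: 8pm): for example One-on-one=2pm; Triage=6pm; Demo=7pm; Planning=4pm; Legal=3pm; Retro=8pm; Postmortem=5pm.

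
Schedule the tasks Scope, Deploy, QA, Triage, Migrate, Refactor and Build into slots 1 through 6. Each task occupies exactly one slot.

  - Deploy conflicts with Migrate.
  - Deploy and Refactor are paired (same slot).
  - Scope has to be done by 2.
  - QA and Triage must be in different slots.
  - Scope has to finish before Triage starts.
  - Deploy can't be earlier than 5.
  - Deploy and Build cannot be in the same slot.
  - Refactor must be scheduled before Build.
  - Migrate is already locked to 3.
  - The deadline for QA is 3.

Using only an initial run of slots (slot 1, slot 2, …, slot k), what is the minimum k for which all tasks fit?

The precedence chain requires at least 2 distinct slots.
Propagating the time windows through the other constraints, Build can't land before 6, so the schedule must run through at least slot 6.
6 works (last occupied slot: 6): for example Migrate -> 3; Scope -> 1; Triage -> 2; Deploy -> 5; Refactor -> 5; Build -> 6; QA -> 1.

6 slots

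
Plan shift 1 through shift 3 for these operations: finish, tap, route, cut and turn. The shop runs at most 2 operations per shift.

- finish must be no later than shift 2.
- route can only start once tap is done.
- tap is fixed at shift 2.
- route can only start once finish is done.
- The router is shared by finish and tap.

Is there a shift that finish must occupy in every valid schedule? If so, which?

finish's window is shift 1–shift 2.
tap is fixed at shift 2, and finish can't share a shift with tap.
So finish must be shift 1.

shift 1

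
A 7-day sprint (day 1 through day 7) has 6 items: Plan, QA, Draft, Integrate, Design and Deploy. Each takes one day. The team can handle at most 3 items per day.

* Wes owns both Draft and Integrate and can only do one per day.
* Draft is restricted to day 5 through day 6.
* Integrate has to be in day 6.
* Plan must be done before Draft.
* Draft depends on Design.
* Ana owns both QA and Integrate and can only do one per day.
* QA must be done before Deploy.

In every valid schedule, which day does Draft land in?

Draft's window is day 5–day 6.
Integrate is fixed at day 6, and Draft can't share a day with Integrate.
So Draft must be day 5.

day 5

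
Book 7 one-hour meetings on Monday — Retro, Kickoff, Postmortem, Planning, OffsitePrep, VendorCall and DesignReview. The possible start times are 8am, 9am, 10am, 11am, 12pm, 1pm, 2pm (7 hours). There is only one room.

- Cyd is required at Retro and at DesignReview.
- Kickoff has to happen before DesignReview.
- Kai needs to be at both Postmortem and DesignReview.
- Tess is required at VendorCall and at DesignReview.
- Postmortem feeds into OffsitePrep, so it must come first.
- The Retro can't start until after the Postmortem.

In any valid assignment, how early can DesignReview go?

Precedence pushes DesignReview to at least 9am.
DesignReview at 9am is achievable: DesignReview=9am, VendorCall=2pm, Planning=1pm, Kickoff=8am, OffsitePrep=12pm, Postmortem=10am, Retro=11am.

9am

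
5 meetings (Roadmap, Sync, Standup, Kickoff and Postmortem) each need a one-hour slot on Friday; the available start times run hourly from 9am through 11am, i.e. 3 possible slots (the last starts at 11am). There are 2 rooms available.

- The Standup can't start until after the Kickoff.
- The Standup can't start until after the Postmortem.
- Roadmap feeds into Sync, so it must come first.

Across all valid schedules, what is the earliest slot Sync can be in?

Precedence pushes Sync to at least 10am.
Sync at 10am is achievable: Kickoff=9am, Roadmap=9am, Sync=10am, Postmortem=10am, Standup=11am.

10am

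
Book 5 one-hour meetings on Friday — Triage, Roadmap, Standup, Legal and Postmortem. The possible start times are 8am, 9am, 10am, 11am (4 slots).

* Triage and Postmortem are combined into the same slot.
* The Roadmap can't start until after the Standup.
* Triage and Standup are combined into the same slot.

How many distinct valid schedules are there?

Splitting on Triage: it can be 8am (12), 9am (8), 10am (4). Listing each branch's schedules as (Roadmap, Standup, Legal, Postmortem):
Triage=8am: (9am,8am,8am,8am) (9am,8am,9am,8am) (9am,8am,10am,8am) (9am,8am,11am,8am) (10am,8am,8am,8am) (10am,8am,9am,8am) (10am,8am,10am,8am) (10am,8am,11am,8am) (11am,8am,8am,8am) (11am,8am,9am,8am) (11am,8am,10am,8am) (11am,8am,11am,8am) — 12.
Triage=9am: (10am,9am,8am,9am) (10am,9am,9am,9am) (10am,9am,10am,9am) (10am,9am,11am,9am) (11am,9am,8am,9am) (11am,9am,9am,9am) (11am,9am,10am,9am) (11am,9am,11am,9am) — 8.
Triage=10am: (11am,10am,8am,10am) (11am,10am,9am,10am) (11am,10am,10am,10am) (11am,10am,11am,10am) — 4.
Summing: 12 + 8 + 4 = 24.

24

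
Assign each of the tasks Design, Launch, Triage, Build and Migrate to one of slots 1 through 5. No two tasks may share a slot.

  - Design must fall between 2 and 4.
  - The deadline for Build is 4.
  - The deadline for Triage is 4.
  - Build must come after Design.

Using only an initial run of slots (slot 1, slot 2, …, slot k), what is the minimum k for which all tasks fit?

5

The precedence chain requires at least 2 distinct slots.
With at most 1 per slot and 5 tasks, at least 5 slots are needed.
Propagating the time windows through the other constraints, Build can't land before 3, so the schedule must run through at least slot 3.
5 works (last occupied slot: 5): for example Launch=4, Triage=1, Build=3, Design=2, Migrate=5.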